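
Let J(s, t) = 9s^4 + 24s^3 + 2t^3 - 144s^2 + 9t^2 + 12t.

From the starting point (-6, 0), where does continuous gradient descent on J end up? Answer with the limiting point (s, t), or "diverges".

(-4, -1)

J is separable, so gradient descent decouples: s follows -∂J/∂s, t follows -∂J/∂t.
∂J/∂s = 36s(s - 2)(s + 4); at s=-6 this is -3456, so s increases.
∂J/∂t = 6(t + 1)(t + 2); at t=0 this is 12, so t decreases.
s converges to its nearest critical value -4 (a local min of the s-part); t converges to -1. The iterate converges to (-4, -1).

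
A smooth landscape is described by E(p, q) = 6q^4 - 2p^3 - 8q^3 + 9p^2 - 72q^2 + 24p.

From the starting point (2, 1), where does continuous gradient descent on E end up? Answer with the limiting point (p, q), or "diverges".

E is separable, so gradient descent decouples: p follows -∂E/∂p, q follows -∂E/∂q.
∂E/∂p = -6(p - 4)(p + 1); at p=2 this is 36, so p decreases.
∂E/∂q = 24q(q - 3)(q + 2); at q=1 this is -144, so q increases.
p converges to its nearest critical value -1 (a local min of the p-part); q converges to 3. The iterate converges to (-1, 3).

(-1, 3)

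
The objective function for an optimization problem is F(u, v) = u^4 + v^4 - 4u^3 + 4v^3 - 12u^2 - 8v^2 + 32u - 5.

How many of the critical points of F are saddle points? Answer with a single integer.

4

F separates as a function of u plus a function of v, so ∇F=0 decouples.
∂F/∂u = 4(u - 4)(u - 1)(u + 2) = 0 at u ∈ {-2, 1, 4}; ∂F/∂v = 4v(v - 1)(v + 4) = 0 at v ∈ {-4, 0, 1}.
The Hessian is diagonal: diag(F_uu, F_vv). Second derivatives: F_uu(-2)=72, F_uu(1)=-36, F_uu(4)=72; F_vv(-4)=80, F_vv(0)=-16, F_vv(1)=20.
Saddle points occur where the two diagonal entries have opposite signs: (-2, 0), (1, -4), (1, 1), (4, 0). Count: 4.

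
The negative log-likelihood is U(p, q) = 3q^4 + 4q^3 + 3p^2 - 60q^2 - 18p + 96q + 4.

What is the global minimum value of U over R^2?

-855

U(p,q) separates as A(p) + B(q) + 4, so its minimum is min A + min B + 4.
A'(p) = 6p - 18 vanishes at p ∈ {3}; B'(q) = 12(q - 2)(q - 1)(q + 4) vanishes at q ∈ {-4, 1, 2}.
Local minima of A (where A''>0): A(3)=-27. Local minima of B: B(-4)=-832, B(2)=32.
So the global minimum of U is A(3) + B(-4) + 4 = -27 − 832 + 4 = -855, attained at (3, -4).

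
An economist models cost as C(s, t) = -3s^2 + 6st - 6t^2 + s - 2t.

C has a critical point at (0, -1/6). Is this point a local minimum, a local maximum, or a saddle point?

The Hessian of C is constant: H = [[-6, 6], [6, -12]].
det(H) = (-6)·(-12) − 6² = 36.
det(H) > 0 and tr(H) = -18 < 0, so H is negative definite and the point is a local maximum.

local maximum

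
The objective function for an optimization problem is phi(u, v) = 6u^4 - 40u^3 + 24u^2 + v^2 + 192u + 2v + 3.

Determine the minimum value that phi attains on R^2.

phi(u,v) separates as P(u) + Q(v) + 3, so its minimum is min P + min Q + 3.
P'(u) = 24(u - 4)(u - 2)(u + 1) vanishes at u ∈ {-1, 2, 4}; Q'(v) = 2v + 2 vanishes at v ∈ {-1}.
Local minima of P (where P''>0): P(-1)=-122, P(4)=128. Local minima of Q: Q(-1)=-1.
So the global minimum of phi is P(-1) + Q(-1) + 3 = -122 − 1 + 3 = -120, attained at (-1, -1).

-120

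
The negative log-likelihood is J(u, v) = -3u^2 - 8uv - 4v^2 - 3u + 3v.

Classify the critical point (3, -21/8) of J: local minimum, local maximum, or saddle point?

The Hessian of J is constant: H = [[-6, -8], [-8, -8]].
det(H) = (-6)·(-8) − (-8)² = -16.
Since det(H) < 0, H is indefinite and the critical point is a saddle point.

saddle point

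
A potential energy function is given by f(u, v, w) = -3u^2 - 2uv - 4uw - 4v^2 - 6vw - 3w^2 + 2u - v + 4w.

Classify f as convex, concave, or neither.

f is quadratic, so its Hessian is the constant matrix H = [[-6, -2, -4], [-2, -8, -6], [-4, -6, -6]].
Leading principal minors: -6, 44, -16.
Signs alternate −, +, − ⇒ H ≺ 0 ⇒ concave.

concave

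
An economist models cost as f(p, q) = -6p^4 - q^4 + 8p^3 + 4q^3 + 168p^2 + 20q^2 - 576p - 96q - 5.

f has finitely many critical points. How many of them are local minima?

f separates as a function of p plus a function of q, so ∇f=0 decouples.
∂f/∂p = -24(p - 3)(p - 2)(p + 4) = 0 at p ∈ {-4, 2, 3}; ∂f/∂q = -4(q - 4)(q - 2)(q + 3) = 0 at q ∈ {-3, 2, 4}.
The Hessian is diagonal: diag(f_pp, f_qq). Second derivatives: f_pp(-4)=-1008, f_pp(2)=144, f_pp(3)=-168; f_qq(-3)=-140, f_qq(2)=40, f_qq(4)=-56.
Local minima occur where both diagonal entries positive: (2, 2). Count: 1.

1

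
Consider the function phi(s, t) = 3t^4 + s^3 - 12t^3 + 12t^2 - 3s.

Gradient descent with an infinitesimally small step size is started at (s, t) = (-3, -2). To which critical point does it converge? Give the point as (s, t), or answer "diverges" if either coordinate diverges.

phi is separable, so gradient descent decouples: s follows -∂phi/∂s, t follows -∂phi/∂t.
∂phi/∂s = 3(s - 1)(s + 1); at s=-3 this is 24, so s decreases.
∂phi/∂t = 12t(t - 2)(t - 1); at t=-2 this is -288, so t increases.
The s-coordinate has no critical point in that direction and runs off to infinity.

diverges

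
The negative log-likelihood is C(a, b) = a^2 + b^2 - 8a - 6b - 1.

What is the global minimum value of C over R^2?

-26

C(a,b) separates as P(a) + Q(b) − 1, so its minimum is min P + min Q − 1.
P'(a) = 2a - 8 vanishes at a ∈ {4}; Q'(b) = 2b - 6 vanishes at b ∈ {3}.
Local minima of P (where P''>0): P(4)=-16. Local minima of Q: Q(3)=-9.
So the global minimum of C is P(4) + Q(3) − 1 = -16 − 9 − 1 = -26, attained at (4, 3).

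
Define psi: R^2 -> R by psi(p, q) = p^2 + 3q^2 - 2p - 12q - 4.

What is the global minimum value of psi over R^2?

psi(p,q) separates as A(p) + B(q) − 4, so its minimum is min A + min B − 4.
A'(p) = 2p - 2 vanishes at p ∈ {1}; B'(q) = 6q - 12 vanishes at q ∈ {2}.
Local minima of A (where A''>0): A(1)=-1. Local minima of B: B(2)=-12.
So the global minimum of psi is A(1) + B(2) − 4 = -1 − 12 − 4 = -17, attained at (1, 2).

-17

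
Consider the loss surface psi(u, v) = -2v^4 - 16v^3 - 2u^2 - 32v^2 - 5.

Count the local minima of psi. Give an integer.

0

psi separates as a function of u plus a function of v, so ∇psi=0 decouples.
∂psi/∂u = -4u = 0 at u ∈ {0}; ∂psi/∂v = -8v(v + 2)(v + 4) = 0 at v ∈ {-4, -2, 0}.
The Hessian is diagonal: diag(psi_uu, psi_vv). Second derivatives: psi_uu(0)=-4; psi_vv(-4)=-64, psi_vv(-2)=32, psi_vv(0)=-64.
Local minima occur where both diagonal entries positive: none. Count: 0.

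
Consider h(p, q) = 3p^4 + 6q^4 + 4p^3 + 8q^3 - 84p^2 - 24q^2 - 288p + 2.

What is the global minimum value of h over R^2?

h(p,q) separates as A(p) + B(q) + 2, so its minimum is min A + min B + 2.
A'(p) = 12(p - 4)(p + 2)(p + 3) vanishes at p ∈ {-3, -2, 4}; B'(q) = 24q(q - 1)(q + 2) vanishes at q ∈ {-2, 0, 1}.
Local minima of A (where A''>0): A(-3)=243, A(4)=-1472. Local minima of B: B(-2)=-64, B(1)=-10.
So the global minimum of h is A(4) + B(-2) + 2 = -1472 − 64 + 2 = -1534, attained at (4, -2).

-1534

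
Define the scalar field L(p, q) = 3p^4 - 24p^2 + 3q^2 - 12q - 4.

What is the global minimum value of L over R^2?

L(p,q) separates as A(p) + B(q) − 4, so its minimum is min A + min B − 4.
A'(p) = 12p(p - 2)(p + 2) vanishes at p ∈ {-2, 0, 2}; B'(q) = 6q - 12 vanishes at q ∈ {2}.
Local minima of A (where A''>0): A(-2)=-48, A(2)=-48. Local minima of B: B(2)=-12.
So the global minimum of L is A(-2) + B(2) − 4 = -48 − 12 − 4 = -64, attained at (-2, 2).

-64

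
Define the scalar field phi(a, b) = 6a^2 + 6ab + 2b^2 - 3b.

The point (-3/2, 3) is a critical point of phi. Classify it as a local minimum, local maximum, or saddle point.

local minimum

The Hessian of phi is constant: H = [[12, 6], [6, 4]].
det(H) = 12·4 − 6² = 12.
det(H) > 0 and tr(H) = 16 > 0, so H is positive definite and the point is a local minimum.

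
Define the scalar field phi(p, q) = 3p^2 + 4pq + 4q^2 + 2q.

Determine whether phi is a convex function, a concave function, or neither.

convex

phi is quadratic, so its Hessian is the constant matrix H = [[6, 4], [4, 8]].
det(H) = 32, tr(H) = 14.
det(H) > 0 and tr(H) > 0, so H is positive definite everywhere: convex.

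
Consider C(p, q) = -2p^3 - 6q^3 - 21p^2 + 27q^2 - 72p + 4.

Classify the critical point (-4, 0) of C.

local minimum

The mixed partial ∂²C/∂p∂q is 0, so the Hessian at any point is diag(C_pp, C_qq) = diag(-6(2p + 7), 18(-2q + 3)).
At (-4, 0): H = diag(6, 54).
Both eigenvalues are positive, so H is positive definite: a local minimum.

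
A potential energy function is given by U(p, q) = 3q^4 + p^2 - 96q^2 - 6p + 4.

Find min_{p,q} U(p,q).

U(p,q) separates as A(p) + B(q) + 4, so its minimum is min A + min B + 4.
A'(p) = 2p - 6 vanishes at p ∈ {3}; B'(q) = 12q(q - 4)(q + 4) vanishes at q ∈ {-4, 0, 4}.
Local minima of A (where A''>0): A(3)=-9. Local minima of B: B(-4)=-768, B(4)=-768.
So the global minimum of U is A(3) + B(-4) + 4 = -9 − 768 + 4 = -773, attained at (3, -4).

-773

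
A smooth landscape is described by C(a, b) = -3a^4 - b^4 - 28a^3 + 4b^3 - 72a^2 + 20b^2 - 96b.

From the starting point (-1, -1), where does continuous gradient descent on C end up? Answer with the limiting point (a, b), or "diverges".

(-3, 2)

C is separable, so gradient descent decouples: a follows -∂C/∂a, b follows -∂C/∂b.
∂C/∂a = -12a(a + 3)(a + 4); at a=-1 this is 72, so a decreases.
∂C/∂b = -4(b - 4)(b - 2)(b + 3); at b=-1 this is -120, so b increases.
a converges to its nearest critical value -3 (a local min of the a-part); b converges to 2. The iterate converges to (-3, 2).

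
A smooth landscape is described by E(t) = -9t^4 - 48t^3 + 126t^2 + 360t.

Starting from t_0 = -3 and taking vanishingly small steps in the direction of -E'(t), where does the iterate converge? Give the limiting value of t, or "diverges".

-1

E'(t) = -36(t - 2)(t + 1)(t + 5), so E'(-3) = -720.
Gradient descent moves in the -E' direction, i.e. t is increasing.
The nearest critical point in that direction is t = -1, where E'' = 432 > 0 (a local minimum). The iterate converges there.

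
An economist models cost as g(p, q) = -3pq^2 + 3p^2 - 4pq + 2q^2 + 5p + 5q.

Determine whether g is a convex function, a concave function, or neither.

The term -3pq^2 is cubic, so the Hessian is not constant.
∂²g/∂q² = -6p + 4, which takes both signs as p varies (negative for sufficiently large p). A diagonal entry of the Hessian changing sign means the Hessian is neither positive- nor negative-semidefinite on all of R^2.

neither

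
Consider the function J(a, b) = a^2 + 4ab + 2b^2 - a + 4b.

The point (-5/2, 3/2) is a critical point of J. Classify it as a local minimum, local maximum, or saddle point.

The Hessian of J is constant: H = [[2, 4], [4, 4]].
det(H) = 2·4 − 4² = -8.
Since det(H) < 0, H is indefinite and the critical point is a saddle point.

saddle point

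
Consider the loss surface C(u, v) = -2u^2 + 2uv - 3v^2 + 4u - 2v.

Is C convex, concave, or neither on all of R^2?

C is quadratic, so its Hessian is the constant matrix H = [[-4, 2], [2, -6]].
det(H) = 20, tr(H) = -10.
det(H) > 0 and tr(H) < 0, so H is negative definite everywhere: concave.

concave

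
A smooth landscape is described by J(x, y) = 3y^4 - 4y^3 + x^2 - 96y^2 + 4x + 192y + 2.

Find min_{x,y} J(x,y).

-1282

J(x,y) separates as P(x) + Q(y) + 2, so its minimum is min P + min Q + 2.
P'(x) = 2x + 4 vanishes at x ∈ {-2}; Q'(y) = 12(y - 4)(y - 1)(y + 4) vanishes at y ∈ {-4, 1, 4}.
Local minima of P (where P''>0): P(-2)=-4. Local minima of Q: Q(-4)=-1280, Q(4)=-256.
So the global minimum of J is P(-2) + Q(-4) + 2 = -4 − 1280 + 2 = -1282, attained at (-2, -4).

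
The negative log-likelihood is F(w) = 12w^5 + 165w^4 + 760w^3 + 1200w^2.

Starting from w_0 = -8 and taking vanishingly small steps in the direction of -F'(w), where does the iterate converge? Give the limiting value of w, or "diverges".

diverges

F'(w) = 60w(w + 2)(w + 4)(w + 5), so F'(-8) = 34560.
Gradient descent moves in the -F' direction, i.e. w is decreasing.
There is no critical point below w=-8, and F' keeps the same sign, so the iterate runs off to −∞.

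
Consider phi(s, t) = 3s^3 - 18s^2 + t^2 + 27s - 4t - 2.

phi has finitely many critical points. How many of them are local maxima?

phi separates as a function of s plus a function of t, so ∇phi=0 decouples.
∂phi/∂s = 9(s - 3)(s - 1) = 0 at s ∈ {1, 3}; ∂phi/∂t = 2(t - 2) = 0 at t ∈ {2}.
The Hessian is diagonal: diag(phi_ss, phi_tt). Second derivatives: phi_ss(1)=-18, phi_ss(3)=18; phi_tt(2)=2.
Local maxima occur where both diagonal entries negative: none. Count: 0.

0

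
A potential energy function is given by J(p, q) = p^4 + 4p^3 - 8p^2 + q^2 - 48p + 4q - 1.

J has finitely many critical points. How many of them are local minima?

2

J separates as a function of p plus a function of q, so ∇J=0 decouples.
∂J/∂p = 4(p - 2)(p + 2)(p + 3) = 0 at p ∈ {-3, -2, 2}; ∂J/∂q = 2(q + 2) = 0 at q ∈ {-2}.
The Hessian is diagonal: diag(J_pp, J_qq). Second derivatives: J_pp(-3)=20, J_pp(-2)=-16, J_pp(2)=80; J_qq(-2)=2.
Local minima occur where both diagonal entries positive: (-3, -2), (2, -2). Count: 2.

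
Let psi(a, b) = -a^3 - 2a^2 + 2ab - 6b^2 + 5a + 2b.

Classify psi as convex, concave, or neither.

neither

The term -a^3 is cubic, so the Hessian is not constant.
∂²psi/∂a² = -6a - 4, which takes both signs as a varies (negative for sufficiently large a). A diagonal entry of the Hessian changing sign means the Hessian is neither positive- nor negative-semidefinite on all of R^2.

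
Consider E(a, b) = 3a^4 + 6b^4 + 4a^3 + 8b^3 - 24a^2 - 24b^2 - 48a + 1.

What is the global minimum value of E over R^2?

-175

E(a,b) separates as P(a) + Q(b) + 1, so its minimum is min P + min Q + 1.
P'(a) = 12(a - 2)(a + 1)(a + 2) vanishes at a ∈ {-2, -1, 2}; Q'(b) = 24b(b - 1)(b + 2) vanishes at b ∈ {-2, 0, 1}.
Local minima of P (where P''>0): P(-2)=16, P(2)=-112. Local minima of Q: Q(-2)=-64, Q(1)=-10.
So the global minimum of E is P(2) + Q(-2) + 1 = -112 − 64 + 1 = -175, attained at (2, -2).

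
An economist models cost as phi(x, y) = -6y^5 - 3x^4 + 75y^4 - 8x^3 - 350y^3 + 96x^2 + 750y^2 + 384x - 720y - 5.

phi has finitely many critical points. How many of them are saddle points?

phi separates as a function of x plus a function of y, so ∇phi=0 decouples.
∂phi/∂x = -12(x - 4)(x + 2)(x + 4) = 0 at x ∈ {-4, -2, 4}; ∂phi/∂y = -30(y - 4)(y - 3)(y - 2)(y - 1) = 0 at y ∈ {1, 2, 3, 4}.
The Hessian is diagonal: diag(phi_xx, phi_yy). Second derivatives: phi_xx(-4)=-192, phi_xx(-2)=144, phi_xx(4)=-576; phi_yy(1)=180, phi_yy(2)=-60, phi_yy(3)=60, phi_yy(4)=-180.
Saddle points occur where the two diagonal entries have opposite signs: (-4, 1), (-4, 3), (-2, 2), (-2, 4), (4, 1), (4, 3). Count: 6.

6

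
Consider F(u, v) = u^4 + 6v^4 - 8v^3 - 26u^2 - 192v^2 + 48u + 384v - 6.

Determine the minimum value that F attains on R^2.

F(u,v) separates as P(u) + Q(v) − 6, so its minimum is min P + min Q − 6.
P'(u) = 4(u - 3)(u - 1)(u + 4) vanishes at u ∈ {-4, 1, 3}; Q'(v) = 24(v - 4)(v - 1)(v + 4) vanishes at v ∈ {-4, 1, 4}.
Local minima of P (where P''>0): P(-4)=-352, P(3)=-9. Local minima of Q: Q(-4)=-2560, Q(4)=-512.
So the global minimum of F is P(-4) + Q(-4) − 6 = -352 − 2560 − 6 = -2918, attained at (-4, -4).

-2918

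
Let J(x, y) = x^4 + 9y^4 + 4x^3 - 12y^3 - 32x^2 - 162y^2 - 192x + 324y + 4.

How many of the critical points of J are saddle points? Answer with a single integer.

4

J separates as a function of x plus a function of y, so ∇J=0 decouples.
∂J/∂x = 4(x - 4)(x + 3)(x + 4) = 0 at x ∈ {-4, -3, 4}; ∂J/∂y = 36(y - 3)(y - 1)(y + 3) = 0 at y ∈ {-3, 1, 3}.
The Hessian is diagonal: diag(J_xx, J_yy). Second derivatives: J_xx(-4)=32, J_xx(-3)=-28, J_xx(4)=224; J_yy(-3)=864, J_yy(1)=-288, J_yy(3)=432.
Saddle points occur where the two diagonal entries have opposite signs: (-4, 1), (-3, -3), (-3, 3), (4, 1). Count: 4.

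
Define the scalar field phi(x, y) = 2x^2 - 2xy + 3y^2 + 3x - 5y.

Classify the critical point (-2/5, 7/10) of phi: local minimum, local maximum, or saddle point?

local minimum

The Hessian of phi is constant: H = [[4, -2], [-2, 6]].
det(H) = 4·6 − (-2)² = 20.
det(H) > 0 and tr(H) = 10 > 0, so H is positive definite and the point is a local minimum.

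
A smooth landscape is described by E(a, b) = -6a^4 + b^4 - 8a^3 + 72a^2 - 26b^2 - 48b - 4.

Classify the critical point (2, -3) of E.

saddle point

The mixed partial ∂²E/∂a∂b is 0, so the Hessian at any point is diag(E_aa, E_bb) = diag(24(-3a^2 - 2a + 6), 4(3b^2 - 13)).
At (2, -3): H = diag(-240, 56).
The eigenvalues have opposite signs, so H is indefinite: a saddle point.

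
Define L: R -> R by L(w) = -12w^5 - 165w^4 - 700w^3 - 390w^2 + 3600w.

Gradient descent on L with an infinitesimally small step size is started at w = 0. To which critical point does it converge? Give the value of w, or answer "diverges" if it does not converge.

L'(w) = -60(w - 1)(w + 3)(w + 4)(w + 5), so L'(0) = 3600.
Gradient descent moves in the -L' direction, i.e. w is decreasing.
The nearest critical point in that direction is w = -3, where L'' = 480 > 0 (a local minimum). The iterate converges there.

-3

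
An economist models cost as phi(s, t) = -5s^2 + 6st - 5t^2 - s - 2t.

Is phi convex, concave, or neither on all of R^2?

concave

phi is quadratic, so its Hessian is the constant matrix H = [[-10, 6], [6, -10]].
det(H) = 64, tr(H) = -20.
det(H) > 0 and tr(H) < 0, so H is negative definite everywhere: concave.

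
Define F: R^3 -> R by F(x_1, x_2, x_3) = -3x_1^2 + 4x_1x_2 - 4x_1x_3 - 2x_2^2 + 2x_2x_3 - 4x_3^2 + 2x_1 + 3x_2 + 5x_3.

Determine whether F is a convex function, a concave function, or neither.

F is quadratic, so its Hessian is the constant matrix H = [[-6, 4, -4], [4, -4, 2], [-4, 2, -8]].
Leading principal minors: -6, 8, -40.
Signs alternate −, +, − ⇒ H ≺ 0 ⇒ concave.

concave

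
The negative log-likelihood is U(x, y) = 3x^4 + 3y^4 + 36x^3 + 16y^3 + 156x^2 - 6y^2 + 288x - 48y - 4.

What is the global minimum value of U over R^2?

-356

U(x,y) separates as P(x) + Q(y) − 4, so its minimum is min P + min Q − 4.
P'(x) = 12(x + 2)(x + 3)(x + 4) vanishes at x ∈ {-4, -3, -2}; Q'(y) = 12(y - 1)(y + 1)(y + 4) vanishes at y ∈ {-4, -1, 1}.
Local minima of P (where P''>0): P(-4)=-192, P(-2)=-192. Local minima of Q: Q(-4)=-160, Q(1)=-35.
So the global minimum of U is P(-4) + Q(-4) − 4 = -192 − 160 − 4 = -356, attained at (-4, -4).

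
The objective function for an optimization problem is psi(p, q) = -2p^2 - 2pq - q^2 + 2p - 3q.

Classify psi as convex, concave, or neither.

concave

psi is quadratic, so its Hessian is the constant matrix H = [[-4, -2], [-2, -2]].
det(H) = 4, tr(H) = -6.
det(H) > 0 and tr(H) < 0, so H is negative definite everywhere: concave.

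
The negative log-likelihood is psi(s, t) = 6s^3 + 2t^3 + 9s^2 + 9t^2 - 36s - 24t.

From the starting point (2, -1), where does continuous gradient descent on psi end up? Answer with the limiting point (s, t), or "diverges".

psi is separable, so gradient descent decouples: s follows -∂psi/∂s, t follows -∂psi/∂t.
∂psi/∂s = 18(s - 1)(s + 2); at s=2 this is 72, so s decreases.
∂psi/∂t = 6(t - 1)(t + 4); at t=-1 this is -36, so t increases.
s converges to its nearest critical value 1 (a local min of the s-part); t converges to 1. The iterate converges to (1, 1).

(1, 1)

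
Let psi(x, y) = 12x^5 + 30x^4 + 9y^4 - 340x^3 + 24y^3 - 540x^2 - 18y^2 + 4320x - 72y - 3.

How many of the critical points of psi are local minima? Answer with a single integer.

psi separates as a function of x plus a function of y, so ∇psi=0 decouples.
∂psi/∂x = 60(x - 3)(x - 2)(x + 3)(x + 4) = 0 at x ∈ {-4, -3, 2, 3}; ∂psi/∂y = 36(y - 1)(y + 1)(y + 2) = 0 at y ∈ {-2, -1, 1}.
The Hessian is diagonal: diag(psi_xx, psi_yy). Second derivatives: psi_xx(-4)=-2520, psi_xx(-3)=1800, psi_xx(2)=-1800, psi_xx(3)=2520; psi_yy(-2)=108, psi_yy(-1)=-72, psi_yy(1)=216.
Local minima occur where both diagonal entries positive: (-3, -2), (-3, 1), (3, -2), (3, 1). Count: 4.

4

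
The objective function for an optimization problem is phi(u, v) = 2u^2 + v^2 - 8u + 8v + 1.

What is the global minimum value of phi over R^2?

phi(u,v) separates as P(u) + Q(v) + 1, so its minimum is min P + min Q + 1.
P'(u) = 4u - 8 vanishes at u ∈ {2}; Q'(v) = 2v + 8 vanishes at v ∈ {-4}.
Local minima of P (where P''>0): P(2)=-8. Local minima of Q: Q(-4)=-16.
So the global minimum of phi is P(2) + Q(-4) + 1 = -8 − 16 + 1 = -23, attained at (2, -4).

-23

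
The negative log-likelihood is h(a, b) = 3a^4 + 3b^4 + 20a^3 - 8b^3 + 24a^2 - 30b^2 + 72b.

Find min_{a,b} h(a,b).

h(a,b) separates as P(a) + Q(b), so its minimum is min P + min Q.
P'(a) = 12a(a + 1)(a + 4) vanishes at a ∈ {-4, -1, 0}; Q'(b) = 12(b - 3)(b - 1)(b + 2) vanishes at b ∈ {-2, 1, 3}.
Local minima of P (where P''>0): P(-4)=-128, P(0)=0. Local minima of Q: Q(-2)=-152, Q(3)=-27.
So the global minimum of h is P(-4) + Q(-2) = -128 − 152 = -280, attained at (-4, -2).

-280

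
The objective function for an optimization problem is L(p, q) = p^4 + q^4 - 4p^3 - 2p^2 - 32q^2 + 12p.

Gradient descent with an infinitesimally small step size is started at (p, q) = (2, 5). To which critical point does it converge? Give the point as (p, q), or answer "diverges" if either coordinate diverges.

(3, 4)

L is separable, so gradient descent decouples: p follows -∂L/∂p, q follows -∂L/∂q.
∂L/∂p = 4(p - 3)(p - 1)(p + 1); at p=2 this is -12, so p increases.
∂L/∂q = 4q(q - 4)(q + 4); at q=5 this is 180, so q decreases.
p converges to its nearest critical value 3 (a local min of the p-part); q converges to 4. The iterate converges to (3, 4).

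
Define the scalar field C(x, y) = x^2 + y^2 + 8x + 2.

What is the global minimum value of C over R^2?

-14

C(x,y) separates as P(x) + Q(y) + 2, so its minimum is min P + min Q + 2.
P'(x) = 2x + 8 vanishes at x ∈ {-4}; Q'(y) = 2y vanishes at y ∈ {0}.
Local minima of P (where P''>0): P(-4)=-16. Local minima of Q: Q(0)=0.
So the global minimum of C is P(-4) + Q(0) + 2 = -16 + 0 + 2 = -14, attained at (-4, 0).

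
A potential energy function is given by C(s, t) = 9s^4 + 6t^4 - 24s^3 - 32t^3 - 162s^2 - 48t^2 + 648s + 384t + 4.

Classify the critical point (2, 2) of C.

The mixed partial ∂²C/∂s∂t is 0, so the Hessian at any point is diag(C_ss, C_tt) = diag(36(3s^2 - 4s - 9), 24(3t^2 - 8t - 4)).
At (2, 2): H = diag(-180, -192).
Both eigenvalues are negative, so H is negative definite: a local maximum.

local maximum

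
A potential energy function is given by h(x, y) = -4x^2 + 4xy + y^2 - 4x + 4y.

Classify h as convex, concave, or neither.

neither

h is quadratic, so its Hessian is the constant matrix H = [[-8, 4], [4, 2]].
det(H) = -32, tr(H) = -6.
det(H) < 0, so H is indefinite: neither convex nor concave.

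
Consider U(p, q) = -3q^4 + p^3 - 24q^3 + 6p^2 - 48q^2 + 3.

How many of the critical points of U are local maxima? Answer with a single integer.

U separates as a function of p plus a function of q, so ∇U=0 decouples.
∂U/∂p = 3p(p + 4) = 0 at p ∈ {-4, 0}; ∂U/∂q = -12q(q + 2)(q + 4) = 0 at q ∈ {-4, -2, 0}.
The Hessian is diagonal: diag(U_pp, U_qq). Second derivatives: U_pp(-4)=-12, U_pp(0)=12; U_qq(-4)=-96, U_qq(-2)=48, U_qq(0)=-96.
Local maxima occur where both diagonal entries negative: (-4, -4), (-4, 0). Count: 2.

2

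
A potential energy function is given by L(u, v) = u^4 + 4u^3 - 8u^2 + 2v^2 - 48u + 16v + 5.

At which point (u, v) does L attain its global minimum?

(2, -4)

L(u,v) separates as P(u) + Q(v) + 5, so its minimum is min P + min Q + 5.
P'(u) = 4(u - 2)(u + 2)(u + 3) vanishes at u ∈ {-3, -2, 2}; Q'(v) = 4v + 16 vanishes at v ∈ {-4}.
Local minima of P (where P''>0): P(-3)=45, P(2)=-80. Local minima of Q: Q(-4)=-32.
So the global minimum of L is P(2) + Q(-4) + 5 = -80 − 32 + 5 = -107, attained at (2, -4).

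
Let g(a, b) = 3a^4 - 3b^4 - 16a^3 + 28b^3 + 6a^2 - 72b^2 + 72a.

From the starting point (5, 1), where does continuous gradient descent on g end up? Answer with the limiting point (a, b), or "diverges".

(3, 3)

g is separable, so gradient descent decouples: a follows -∂g/∂a, b follows -∂g/∂b.
∂g/∂a = 12(a - 3)(a - 2)(a + 1); at a=5 this is 432, so a decreases.
∂g/∂b = -12b(b - 4)(b - 3); at b=1 this is -72, so b increases.
a converges to its nearest critical value 3 (a local min of the a-part); b converges to 3. The iterate converges to (3, 3).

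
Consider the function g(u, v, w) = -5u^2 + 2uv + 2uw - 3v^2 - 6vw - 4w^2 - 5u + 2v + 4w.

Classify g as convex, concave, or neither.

g is quadratic, so its Hessian is the constant matrix H = [[-10, 2, 2], [2, -6, -6], [2, -6, -8]].
Leading principal minors: -10, 56, -112.
Signs alternate −, +, − ⇒ H ≺ 0 ⇒ concave.

concave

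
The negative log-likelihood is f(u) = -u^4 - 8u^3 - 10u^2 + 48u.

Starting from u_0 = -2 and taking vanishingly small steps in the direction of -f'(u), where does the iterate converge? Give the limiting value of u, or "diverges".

-3

f'(u) = -4(u - 1)(u + 3)(u + 4), so f'(-2) = 24.
Gradient descent moves in the -f' direction, i.e. u is decreasing.
The nearest critical point in that direction is u = -3, where f'' = 16 > 0 (a local minimum). The iterate converges there.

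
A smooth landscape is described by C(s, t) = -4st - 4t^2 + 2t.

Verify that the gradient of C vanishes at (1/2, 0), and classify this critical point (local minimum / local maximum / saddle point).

∇C = (-4t, -4s - 8t + 2); substituting (1/2, 0) gives ∇C = (0, 0), so (1/2, 0) is indeed a critical point.
The Hessian of C is constant: H = [[0, -4], [-4, -8]].
det(H) = 0·(-8) − (-4)² = -16.
Since det(H) < 0, H is indefinite and the critical point is a saddle point.

saddle point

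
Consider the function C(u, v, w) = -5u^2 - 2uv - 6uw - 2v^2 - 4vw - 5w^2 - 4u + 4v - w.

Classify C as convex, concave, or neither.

C is quadratic, so its Hessian is the constant matrix H = [[-10, -2, -6], [-2, -4, -4], [-6, -4, -10]].
Leading principal minors: -10, 36, -152.
Signs alternate −, +, − ⇒ H ≺ 0 ⇒ concave.

concave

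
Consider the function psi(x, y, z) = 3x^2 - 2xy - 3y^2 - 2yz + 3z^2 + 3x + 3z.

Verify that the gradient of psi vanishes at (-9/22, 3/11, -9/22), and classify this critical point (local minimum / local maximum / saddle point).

saddle point

∇psi = (6x - 2y + 3, -2x - 6y - 2z, -2y + 6z + 3); substituting (-9/22, 3/11, -9/22) gives ∇psi = (0, 0, 0), so (-9/22, 3/11, -9/22) is indeed a critical point.
The Hessian is constant: H = [[6, -2, 0], [-2, -6, -2], [0, -2, 6]].
Leading principal minors: Δ₁ = 6, Δ₂ = -40, Δ₃ = -264.
The minors fit neither the all-positive nor the alternating-sign pattern, so H is indefinite: a saddle point.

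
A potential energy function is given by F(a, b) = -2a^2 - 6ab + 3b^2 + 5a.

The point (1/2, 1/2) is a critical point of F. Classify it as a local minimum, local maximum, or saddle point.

saddle point

The Hessian of F is constant: H = [[-4, -6], [-6, 6]].
det(H) = (-4)·6 − (-6)² = -60.
Since det(H) < 0, H is indefinite and the critical point is a saddle point.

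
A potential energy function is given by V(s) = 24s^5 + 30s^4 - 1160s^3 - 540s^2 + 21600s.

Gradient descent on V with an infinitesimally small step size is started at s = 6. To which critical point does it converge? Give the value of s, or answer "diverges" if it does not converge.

4

V'(s) = 120(s - 4)(s - 3)(s + 3)(s + 5), so V'(6) = 71280.
Gradient descent moves in the -V' direction, i.e. s is decreasing.
The nearest critical point in that direction is s = 4, where V'' = 7560 > 0 (a local minimum). The iterate converges there.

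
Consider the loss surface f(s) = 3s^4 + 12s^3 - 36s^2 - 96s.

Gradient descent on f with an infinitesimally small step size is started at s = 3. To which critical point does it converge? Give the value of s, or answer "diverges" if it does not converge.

2

f'(s) = 12(s - 2)(s + 1)(s + 4), so f'(3) = 336.
Gradient descent moves in the -f' direction, i.e. s is decreasing.
The nearest critical point in that direction is s = 2, where f'' = 216 > 0 (a local minimum). The iterate converges there.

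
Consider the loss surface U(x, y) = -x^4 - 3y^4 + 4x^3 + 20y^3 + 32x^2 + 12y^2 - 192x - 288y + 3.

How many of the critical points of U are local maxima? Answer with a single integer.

U separates as a function of x plus a function of y, so ∇U=0 decouples.
∂U/∂x = -4(x - 4)(x - 3)(x + 4) = 0 at x ∈ {-4, 3, 4}; ∂U/∂y = -12(y - 4)(y - 3)(y + 2) = 0 at y ∈ {-2, 3, 4}.
The Hessian is diagonal: diag(U_xx, U_yy). Second derivatives: U_xx(-4)=-224, U_xx(3)=28, U_xx(4)=-32; U_yy(-2)=-360, U_yy(3)=60, U_yy(4)=-72.
Local maxima occur where both diagonal entries negative: (-4, -2), (-4, 4), (4, -2), (4, 4). Count: 4.

4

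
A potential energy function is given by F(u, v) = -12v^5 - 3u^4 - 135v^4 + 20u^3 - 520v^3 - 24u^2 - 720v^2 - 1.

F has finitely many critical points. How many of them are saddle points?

F separates as a function of u plus a function of v, so ∇F=0 decouples.
∂F/∂u = -12u(u - 4)(u - 1) = 0 at u ∈ {0, 1, 4}; ∂F/∂v = -60v(v + 2)(v + 3)(v + 4) = 0 at v ∈ {-4, -3, -2, 0}.
The Hessian is diagonal: diag(F_uu, F_vv). Second derivatives: F_uu(0)=-48, F_uu(1)=36, F_uu(4)=-144; F_vv(-4)=480, F_vv(-3)=-180, F_vv(-2)=240, F_vv(0)=-1440.
Saddle points occur where the two diagonal entries have opposite signs: (0, -4), (0, -2), (1, -3), (1, 0), (4, -4), (4, -2). Count: 6.

6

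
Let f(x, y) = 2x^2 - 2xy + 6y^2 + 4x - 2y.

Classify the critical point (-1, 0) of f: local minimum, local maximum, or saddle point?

The Hessian of f is constant: H = [[4, -2], [-2, 12]].
det(H) = 4·12 − (-2)² = 44.
det(H) > 0 and tr(H) = 16 > 0, so H is positive definite and the point is a local minimum.

local minimum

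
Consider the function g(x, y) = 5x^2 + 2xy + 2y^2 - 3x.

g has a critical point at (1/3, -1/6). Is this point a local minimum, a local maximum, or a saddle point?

The Hessian of g is constant: H = [[10, 2], [2, 4]].
det(H) = 10·4 − 2² = 36.
det(H) > 0 and tr(H) = 14 > 0, so H is positive definite and the point is a local minimum.

local minimum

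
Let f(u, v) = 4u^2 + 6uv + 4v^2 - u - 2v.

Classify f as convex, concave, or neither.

convex

f is quadratic, so its Hessian is the constant matrix H = [[8, 6], [6, 8]].
det(H) = 28, tr(H) = 16.
det(H) > 0 and tr(H) > 0, so H is positive definite everywhere: convex.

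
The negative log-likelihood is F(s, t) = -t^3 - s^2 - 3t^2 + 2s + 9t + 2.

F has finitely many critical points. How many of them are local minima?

0

F separates as a function of s plus a function of t, so ∇F=0 decouples.
∂F/∂s = -2(s - 1) = 0 at s ∈ {1}; ∂F/∂t = -3(t - 1)(t + 3) = 0 at t ∈ {-3, 1}.
The Hessian is diagonal: diag(F_ss, F_tt). Second derivatives: F_ss(1)=-2; F_tt(-3)=12, F_tt(1)=-12.
Local minima occur where both diagonal entries positive: none. Count: 0.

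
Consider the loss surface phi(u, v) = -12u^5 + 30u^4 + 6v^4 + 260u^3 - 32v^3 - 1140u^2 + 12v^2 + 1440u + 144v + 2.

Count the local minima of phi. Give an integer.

phi separates as a function of u plus a function of v, so ∇phi=0 decouples.
∂phi/∂u = -60(u - 3)(u - 2)(u - 1)(u + 4) = 0 at u ∈ {-4, 1, 2, 3}; ∂phi/∂v = 24(v - 3)(v - 2)(v + 1) = 0 at v ∈ {-1, 2, 3}.
The Hessian is diagonal: diag(phi_uu, phi_vv). Second derivatives: phi_uu(-4)=12600, phi_uu(1)=-600, phi_uu(2)=360, phi_uu(3)=-840; phi_vv(-1)=288, phi_vv(2)=-72, phi_vv(3)=96.
Local minima occur where both diagonal entries positive: (-4, -1), (-4, 3), (2, -1), (2, 3). Count: 4.

4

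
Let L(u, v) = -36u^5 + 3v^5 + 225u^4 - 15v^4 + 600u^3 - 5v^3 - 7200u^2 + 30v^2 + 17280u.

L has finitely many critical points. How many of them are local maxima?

L separates as a function of u plus a function of v, so ∇L=0 decouples.
∂L/∂u = -180(u - 4)(u - 3)(u - 2)(u + 4) = 0 at u ∈ {-4, 2, 3, 4}; ∂L/∂v = 15v(v - 4)(v - 1)(v + 1) = 0 at v ∈ {-1, 0, 1, 4}.
The Hessian is diagonal: diag(L_uu, L_vv). Second derivatives: L_uu(-4)=60480, L_uu(2)=-2160, L_uu(3)=1260, L_uu(4)=-2880; L_vv(-1)=-150, L_vv(0)=60, L_vv(1)=-90, L_vv(4)=900.
Local maxima occur where both diagonal entries negative: (2, -1), (2, 1), (4, -1), (4, 1). Count: 4.

4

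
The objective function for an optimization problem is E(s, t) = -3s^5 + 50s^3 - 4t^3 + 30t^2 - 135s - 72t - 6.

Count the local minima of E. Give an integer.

E separates as a function of s plus a function of t, so ∇E=0 decouples.
∂E/∂s = -15(s - 3)(s - 1)(s + 1)(s + 3) = 0 at s ∈ {-3, -1, 1, 3}; ∂E/∂t = -12(t - 3)(t - 2) = 0 at t ∈ {2, 3}.
The Hessian is diagonal: diag(E_ss, E_tt). Second derivatives: E_ss(-3)=720, E_ss(-1)=-240, E_ss(1)=240, E_ss(3)=-720; E_tt(2)=12, E_tt(3)=-12.
Local minima occur where both diagonal entries positive: (-3, 2), (1, 2). Count: 2.

2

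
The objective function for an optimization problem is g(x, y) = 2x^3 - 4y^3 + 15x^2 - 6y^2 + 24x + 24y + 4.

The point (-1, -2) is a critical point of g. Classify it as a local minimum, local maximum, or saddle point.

The mixed partial ∂²g/∂x∂y is 0, so the Hessian at any point is diag(g_xx, g_yy) = diag(6(2x + 5), -12(2y + 1)).
At (-1, -2): H = diag(18, 36).
Both eigenvalues are positive, so H is positive definite: a local minimum.

local minimum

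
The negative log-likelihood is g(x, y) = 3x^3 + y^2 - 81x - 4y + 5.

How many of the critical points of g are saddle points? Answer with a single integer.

g separates as a function of x plus a function of y, so ∇g=0 decouples.
∂g/∂x = 9(x - 3)(x + 3) = 0 at x ∈ {-3, 3}; ∂g/∂y = 2(y - 2) = 0 at y ∈ {2}.
The Hessian is diagonal: diag(g_xx, g_yy). Second derivatives: g_xx(-3)=-54, g_xx(3)=54; g_yy(2)=2.
Saddle points occur where the two diagonal entries have opposite signs: (-3, 2). Count: 1.

1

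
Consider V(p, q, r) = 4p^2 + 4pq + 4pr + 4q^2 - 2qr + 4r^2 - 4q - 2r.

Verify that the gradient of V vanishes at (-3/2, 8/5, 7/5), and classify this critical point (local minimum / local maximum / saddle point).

∇V = (8p + 4q + 4r, 4p + 8q - 2r - 4, 4p - 2q + 8r - 2); substituting (-3/2, 8/5, 7/5) gives ∇V = (0, 0, 0), so (-3/2, 8/5, 7/5) is indeed a critical point.
The Hessian is constant: H = [[8, 4, 4], [4, 8, -2], [4, -2, 8]].
Leading principal minors: Δ₁ = 8, Δ₂ = 48, Δ₃ = 160.
All leading minors are positive, so H is positive definite: a local minimum.

local minimum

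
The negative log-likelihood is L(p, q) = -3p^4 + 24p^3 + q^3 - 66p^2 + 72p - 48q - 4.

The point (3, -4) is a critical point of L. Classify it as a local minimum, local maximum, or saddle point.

The mixed partial ∂²L/∂p∂q is 0, so the Hessian at any point is diag(L_pp, L_qq) = diag(12(-3p^2 + 12p - 11), 6q).
At (3, -4): H = diag(-24, -24).
Both eigenvalues are negative, so H is negative definite: a local maximum.

local maximum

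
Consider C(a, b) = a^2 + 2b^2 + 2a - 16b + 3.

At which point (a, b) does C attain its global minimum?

(-1, 4)

C(a,b) separates as P(a) + Q(b) + 3, so its minimum is min P + min Q + 3.
P'(a) = 2a + 2 vanishes at a ∈ {-1}; Q'(b) = 4b - 16 vanishes at b ∈ {4}.
Local minima of P (where P''>0): P(-1)=-1. Local minima of Q: Q(4)=-32.
So the global minimum of C is P(-1) + Q(4) + 3 = -1 − 32 + 3 = -30, attained at (-1, 4).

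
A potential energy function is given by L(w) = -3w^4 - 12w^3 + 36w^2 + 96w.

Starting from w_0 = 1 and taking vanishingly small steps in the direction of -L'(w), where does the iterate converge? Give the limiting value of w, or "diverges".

-1

L'(w) = -12(w - 2)(w + 1)(w + 4), so L'(1) = 120.
Gradient descent moves in the -L' direction, i.e. w is decreasing.
The nearest critical point in that direction is w = -1, where L'' = 108 > 0 (a local minimum). The iterate converges there.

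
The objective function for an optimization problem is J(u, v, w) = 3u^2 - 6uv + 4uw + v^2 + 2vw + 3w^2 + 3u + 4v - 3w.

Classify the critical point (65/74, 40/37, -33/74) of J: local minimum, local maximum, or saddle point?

saddle point

The Hessian is constant: H = [[6, -6, 4], [-6, 2, 2], [4, 2, 6]].
Leading principal minors: Δ₁ = 6, Δ₂ = -24, Δ₃ = -296.
The minors fit neither the all-positive nor the alternating-sign pattern, so H is indefinite: a saddle point.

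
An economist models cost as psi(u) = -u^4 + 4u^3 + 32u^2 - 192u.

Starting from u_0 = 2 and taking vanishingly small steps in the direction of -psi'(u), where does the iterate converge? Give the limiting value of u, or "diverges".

3

psi'(u) = -4(u - 4)(u - 3)(u + 4), so psi'(2) = -48.
Gradient descent moves in the -psi' direction, i.e. u is increasing.
The nearest critical point in that direction is u = 3, where psi'' = 28 > 0 (a local minimum). The iterate converges there.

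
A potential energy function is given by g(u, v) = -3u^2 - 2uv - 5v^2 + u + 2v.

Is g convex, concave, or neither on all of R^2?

g is quadratic, so its Hessian is the constant matrix H = [[-6, -2], [-2, -10]].
det(H) = 56, tr(H) = -16.
det(H) > 0 and tr(H) < 0, so H is negative definite everywhere: concave.

concave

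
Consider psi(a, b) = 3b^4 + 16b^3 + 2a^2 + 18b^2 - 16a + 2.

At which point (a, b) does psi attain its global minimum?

psi(a,b) separates as P(a) + Q(b) + 2, so its minimum is min P + min Q + 2.
P'(a) = 4a - 16 vanishes at a ∈ {4}; Q'(b) = 12b(b + 1)(b + 3) vanishes at b ∈ {-3, -1, 0}.
Local minima of P (where P''>0): P(4)=-32. Local minima of Q: Q(-3)=-27, Q(0)=0.
So the global minimum of psi is P(4) + Q(-3) + 2 = -32 − 27 + 2 = -57, attained at (4, -3).

(4, -3)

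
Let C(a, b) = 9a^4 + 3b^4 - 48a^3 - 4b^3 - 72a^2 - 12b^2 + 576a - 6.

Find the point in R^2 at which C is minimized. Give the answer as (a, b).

(-2, 2)

C(a,b) separates as P(a) + Q(b) − 6, so its minimum is min P + min Q − 6.
P'(a) = 36(a - 4)(a - 2)(a + 2) vanishes at a ∈ {-2, 2, 4}; Q'(b) = 12b(b - 2)(b + 1) vanishes at b ∈ {-1, 0, 2}.
Local minima of P (where P''>0): P(-2)=-912, P(4)=384. Local minima of Q: Q(-1)=-5, Q(2)=-32.
So the global minimum of C is P(-2) + Q(2) − 6 = -912 − 32 − 6 = -950, attained at (-2, 2).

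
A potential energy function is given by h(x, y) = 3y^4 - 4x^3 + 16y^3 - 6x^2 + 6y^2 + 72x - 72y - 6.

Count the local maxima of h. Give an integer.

h separates as a function of x plus a function of y, so ∇h=0 decouples.
∂h/∂x = -12(x - 2)(x + 3) = 0 at x ∈ {-3, 2}; ∂h/∂y = 12(y - 1)(y + 2)(y + 3) = 0 at y ∈ {-3, -2, 1}.
The Hessian is diagonal: diag(h_xx, h_yy). Second derivatives: h_xx(-3)=60, h_xx(2)=-60; h_yy(-3)=48, h_yy(-2)=-36, h_yy(1)=144.
Local maxima occur where both diagonal entries negative: (2, -2). Count: 1.

1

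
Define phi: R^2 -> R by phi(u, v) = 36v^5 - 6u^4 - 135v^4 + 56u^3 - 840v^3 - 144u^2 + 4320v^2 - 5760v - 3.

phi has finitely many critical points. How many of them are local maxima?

phi separates as a function of u plus a function of v, so ∇phi=0 decouples.
∂phi/∂u = -24u(u - 4)(u - 3) = 0 at u ∈ {0, 3, 4}; ∂phi/∂v = 180(v - 4)(v - 2)(v - 1)(v + 4) = 0 at v ∈ {-4, 1, 2, 4}.
The Hessian is diagonal: diag(phi_uu, phi_vv). Second derivatives: phi_uu(0)=-288, phi_uu(3)=72, phi_uu(4)=-96; phi_vv(-4)=-43200, phi_vv(1)=2700, phi_vv(2)=-2160, phi_vv(4)=8640.
Local maxima occur where both diagonal entries negative: (0, -4), (0, 2), (4, -4), (4, 2). Count: 4.

4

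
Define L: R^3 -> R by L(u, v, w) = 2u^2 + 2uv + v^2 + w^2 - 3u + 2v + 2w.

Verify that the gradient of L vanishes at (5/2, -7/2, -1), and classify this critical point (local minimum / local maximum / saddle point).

local minimum

∇L = (4u + 2v - 3, 2u + 2v + 2, 2w + 2); substituting (5/2, -7/2, -1) gives ∇L = (0, 0, 0), so (5/2, -7/2, -1) is indeed a critical point.
The Hessian is constant: H = [[4, 2, 0], [2, 2, 0], [0, 0, 2]].
Leading principal minors: Δ₁ = 4, Δ₂ = 4, Δ₃ = 8.
All leading minors are positive, so H is positive definite: a local minimum.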